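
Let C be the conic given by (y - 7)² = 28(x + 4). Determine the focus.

Vertex (-4, 7); 4p = 28 so p = 7. Opens right.
Focus is p units from the vertex along the axis: (h + p, k).

(3, 7)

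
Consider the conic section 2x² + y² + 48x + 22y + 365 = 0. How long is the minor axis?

2√22

Group: 2(x² + 24x) + (y² + 22y) = -365
2(x + 12)² + (y + 11)² = -365 + 288 + 121 = 44
Dividing both sides by 44: (x + 12)²/22 + (y + 11)²/44 = 1
Ellipse, center (-12, -11), major axis vertical; a² = 44, b² = 22.
b² = 22 so b = √22; the minor axis has length 2b = 2√22.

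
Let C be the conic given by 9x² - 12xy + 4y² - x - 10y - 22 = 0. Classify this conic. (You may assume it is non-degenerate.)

A = 9, B = -12, C = 4.
Discriminant B² − 4AC = (-12)² − 4·9·4 = 0.
B² − 4AC = 0 ⇒ parabola.

parabola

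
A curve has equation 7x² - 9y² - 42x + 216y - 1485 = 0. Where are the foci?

Rearranging, 7(x² - 6x) -9(y² - 24y) = 1485.
7(x - 3)² -9(y - 12)² = 1485 + 63 - 1296 = 252
Divide by 252: (x - 3)²/36 - (y - 12)²/28 = 1
Hyperbola, center (3, 12), transverse axis horizontal; a² = 36, b² = 28.
c² = a² + b² = 36 + 28 = 64, so c = 8.
Foci lie on the horizontal axis through the center: (h ± c, k).

(-5, 12) and (11, 12)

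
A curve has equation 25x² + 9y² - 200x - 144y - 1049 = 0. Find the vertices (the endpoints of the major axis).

(4, -7) and (4, 23)

Rearranging, 25(x² - 8x) + 9(y² - 16y) = 1049.
Completing the square gives 25(x - 4)² + 9(y - 8)² = 1049 + 400 + 576 = 2025.
Divide by 2025: (x - 4)²/81 + (y - 8)²/225 = 1
Ellipse, center (4, 8), major axis vertical; a² = 225, b² = 81.
a = 15. Vertices at (h, k ± a).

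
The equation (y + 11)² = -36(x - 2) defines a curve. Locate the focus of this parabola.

(-7, -11)

Vertex (2, -11); 4p = -36 so p = -9. Opens left.
Focus is p units from the vertex along the axis: (h + p, k).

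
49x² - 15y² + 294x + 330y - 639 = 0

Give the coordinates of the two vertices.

(-3, 4) and (-3, 18)

Collect terms: 49(x² + 6x) -15(y² - 22y) = 639
49(x + 3)² -15(y - 11)² = 639 + 441 - 1815 = -735
Divide by -735: (y - 11)²/49 - (x + 3)²/15 = 1
Hyperbola, center (-3, 11), transverse axis vertical; a² = 49, b² = 15.
a = 7. Vertices at (h, k ± a).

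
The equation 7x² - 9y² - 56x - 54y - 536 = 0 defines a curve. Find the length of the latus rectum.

Group: 7(x² - 8x) -9(y² + 6y) = 536
7(x - 4)² -9(y + 3)² = 536 + 112 - 81 = 567
Divide by 567: (x - 4)²/81 - (y + 3)²/63 = 1
Hyperbola, center (4, -3), transverse axis horizontal; a² = 81, b² = 63.
Latus rectum length = 2b²/a = 2·63/9 = 14.

14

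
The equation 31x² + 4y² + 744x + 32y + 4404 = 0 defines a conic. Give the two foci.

Group: 31(x² + 24x) + 4(y² + 8y) = -4404
31(x + 12)² + 4(y + 4)² = -4404 + 4464 + 64 = 124
Dividing both sides by 124: (x + 12)²/4 + (y + 4)²/31 = 1
Ellipse, center (-12, -4), major axis vertical; a² = 31, b² = 4.
c² = a² - b² = 31 - 4 = 27, so c = 3√3.
Foci lie on the vertical axis through the center: (h, k ± c).

(-12, -4 - 3√3) and (-12, -4 + 3√3)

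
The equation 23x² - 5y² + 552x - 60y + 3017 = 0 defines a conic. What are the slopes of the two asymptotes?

√115/5 and -√115/5

Group: 23(x² + 24x) -5(y² + 12y) = -3017
23(x + 12)² -5(y + 6)² = -3017 + 3312 - 180 = 115
Dividing both sides by 115: (x + 12)²/5 - (y + 6)²/23 = 1
Hyperbola, center (-12, -6), transverse axis horizontal; a² = 5, b² = 23.
For a horizontal hyperbola the asymptotes have slope ±b/a.
Here that is ±√23/√5 = ±√115/5.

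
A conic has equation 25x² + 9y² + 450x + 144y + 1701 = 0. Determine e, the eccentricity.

e = 4/5

Collect terms: 25(x² + 18x) + 9(y² + 16y) = -1701
25(x + 9)² + 9(y + 8)² = -1701 + 2025 + 576 = 900
Divide through by 900 to get (x + 9)²/36 + (y + 8)²/100 = 1.
Ellipse, center (-9, -8), major axis vertical; a² = 100, b² = 36.
c² = a² - b² = 64, so c = 8.
e = c/a = 8/10 = 4/5.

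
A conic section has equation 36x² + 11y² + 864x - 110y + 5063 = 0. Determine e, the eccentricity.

Group: 36(x² + 24x) + 11(y² - 10y) = -5063
Complete the square: 36(x + 12)² + 11(y - 5)² = -5063 + 5184 + 275 = 396
Divide through by 396 to get (x + 12)²/11 + (y - 5)²/36 = 1.
Ellipse, center (-12, 5), major axis vertical; a² = 36, b² = 11.
c² = a² - b² = 25, so c = 5.
e = c/a = 5/6.

e = 5/6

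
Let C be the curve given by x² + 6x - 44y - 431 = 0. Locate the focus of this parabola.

Only x is squared. Complete the square in x: (x + 3)² = 44(y + 10).
Vertex (-3, -10); 4p = 44 so p = 11. Opens up.
Focus is p units from the vertex along the axis: (h, k + p).

(-3, 1)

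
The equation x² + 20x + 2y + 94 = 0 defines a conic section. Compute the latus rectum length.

2

Only x is squared. Complete the square in x: (x + 10)² = -2(y - 3).
Vertex (-10, 3); 4p = -2 so p = -1/2. Opens down.
Latus rectum length = |4p| = 2.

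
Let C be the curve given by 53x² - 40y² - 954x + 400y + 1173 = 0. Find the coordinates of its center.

(9, 5)

Group: 53(x² - 18x) -40(y² - 10y) = -1173
Complete the square: 53(x - 9)² -40(y - 5)² = -1173 + 4293 - 1000 = 2120
Divide by 2120: (x - 9)²/40 - (y - 5)²/53 = 1
Hyperbola with center (9, 5).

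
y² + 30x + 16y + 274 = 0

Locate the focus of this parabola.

(-29/2, -8)

Only y is squared. Complete the square in y: (y + 8)² = -30(x + 7).
Vertex (-7, -8); 4p = -30 so p = -15/2. Opens left.
Focus is p units from the vertex along the axis: (h + p, k).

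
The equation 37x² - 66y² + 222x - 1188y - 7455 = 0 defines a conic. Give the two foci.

(-3 - √103, -9) and (-3 + √103, -9)

Group: 37(x² + 6x) -66(y² + 18y) = 7455
Complete the square: 37(x + 3)² -66(y + 9)² = 7455 + 333 - 5346 = 2442
Divide through by 2442 to get (x + 3)²/66 - (y + 9)²/37 = 1.
Hyperbola, center (-3, -9), transverse axis horizontal; a² = 66, b² = 37.
c² = a² + b² = 66 + 37 = 103, so c = √103.
Foci lie on the horizontal axis through the center: (h ± c, k).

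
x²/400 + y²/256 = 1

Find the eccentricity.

e = 3/5

Center (0, 0). The larger denominator 400 sits under the x-term, so the major axis is horizontal; a² = 400, b² = 256.
c² = a² - b² = 144, so c = 12.
e = c/a = 12/20 = 3/5.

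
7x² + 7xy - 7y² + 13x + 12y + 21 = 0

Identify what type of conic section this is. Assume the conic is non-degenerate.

hyperbola

A = 7, B = 7, C = -7.
Discriminant B² − 4AC = 7² − 4·7·(-7) = 245.
B² − 4AC > 0 ⇒ hyperbola.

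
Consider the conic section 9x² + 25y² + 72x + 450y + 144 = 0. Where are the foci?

Group the x- and y-terms: 9(x² + 8x) + 25(y² + 18y) = -144
Completing the square gives 9(x + 4)² + 25(y + 9)² = -144 + 144 + 2025 = 2025.
Dividing both sides by 2025: (x + 4)²/225 + (y + 9)²/81 = 1
Ellipse, center (-4, -9), major axis horizontal; a² = 225, b² = 81.
c² = a² - b² = 225 - 81 = 144, so c = 12.
Foci lie on the horizontal axis through the center: (h ± c, k).

(-16, -9) and (8, -9)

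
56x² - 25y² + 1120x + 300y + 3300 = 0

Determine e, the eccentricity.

Group: 56(x² + 20x) -25(y² - 12y) = -3300
56(x + 10)² -25(y - 6)² = -3300 + 5600 - 900 = 1400
Divide by 1400: (x + 10)²/25 - (y - 6)²/56 = 1
Hyperbola, center (-10, 6), transverse axis horizontal; a² = 25, b² = 56.
c² = a² + b² = 81, so c = 9.
e = c/a = 9/5.

e = 9/5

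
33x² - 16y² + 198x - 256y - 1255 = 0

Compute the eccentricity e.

Collect terms: 33(x² + 6x) -16(y² + 16y) = 1255
Completing the square gives 33(x + 3)² -16(y + 8)² = 1255 + 297 - 1024 = 528.
Divide through by 528 to get (x + 3)²/16 - (y + 8)²/33 = 1.
Hyperbola, center (-3, -8), transverse axis horizontal; a² = 16, b² = 33.
c² = a² + b² = 49, so c = 7.
e = c/a = 7/4.

e = 7/4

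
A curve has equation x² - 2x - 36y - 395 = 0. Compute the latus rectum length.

36

Only x is squared. Complete the square in x: (x - 1)² = 36(y + 11).
Vertex (1, -11); 4p = 36 so p = 9. Opens up.
Latus rectum length = |4p| = 36.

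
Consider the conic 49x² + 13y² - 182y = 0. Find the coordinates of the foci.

(0, 1) and (0, 13)

Group the x- and y-terms: 49x² + 13(y² - 14y) = 0
Complete the square in x and y: 49x² + 13(y - 7)² = 0 + 0 + 637 = 637
Divide by 637: x²/13 + (y - 7)²/49 = 1
Ellipse, center (0, 7), major axis vertical; a² = 49, b² = 13.
c² = a² - b² = 49 - 13 = 36, so c = 6.
Foci lie on the vertical axis through the center: (h, k ± c).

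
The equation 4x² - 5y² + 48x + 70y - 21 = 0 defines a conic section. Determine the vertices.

Collect terms: 4(x² + 12x) -5(y² - 14y) = 21
Complete the square in x and y: 4(x + 6)² -5(y - 7)² = 21 + 144 - 245 = -80
Divide by -80: (y - 7)²/16 - (x + 6)²/20 = 1
Hyperbola, center (-6, 7), transverse axis vertical; a² = 16, b² = 20.
a = 4. Vertices at (h, k ± a).

(-6, 3) and (-6, 11)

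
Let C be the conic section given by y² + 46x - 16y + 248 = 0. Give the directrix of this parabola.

Only y is squared. Complete the square in y: (y - 8)² = -46(x + 4).
Vertex (-4, 8); 4p = -46 so p = -23/2. Opens left.
Directrix is the vertical line x = h − p = -4 − (-23/2) = 15/2.

x = 15/2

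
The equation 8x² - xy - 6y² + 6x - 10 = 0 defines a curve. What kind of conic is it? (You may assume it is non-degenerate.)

A = 8, B = -1, C = -6.
Discriminant B² − 4AC = (-1)² − 4·8·(-6) = 193.
B² − 4AC > 0 ⇒ hyperbola.

hyperbola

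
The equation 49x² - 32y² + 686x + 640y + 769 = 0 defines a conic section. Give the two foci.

Rearranging, 49(x² + 14x) -32(y² - 20y) = -769.
Complete the square: 49(x + 7)² -32(y - 10)² = -769 + 2401 - 3200 = -1568
Divide by -1568: (y - 10)²/49 - (x + 7)²/32 = 1
Hyperbola, center (-7, 10), transverse axis vertical; a² = 49, b² = 32.
c² = a² + b² = 49 + 32 = 81, so c = 9.
Foci lie on the vertical axis through the center: (h, k ± c).

(-7, 1) and (-7, 19)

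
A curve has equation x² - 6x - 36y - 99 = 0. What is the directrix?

y = -12

Only x is squared. Complete the square in x: (x - 3)² = 36(y + 3).
Vertex (3, -3); 4p = 36 so p = 9. Opens up.
Directrix is the horizontal line y = k − p = -3 − (9) = -12.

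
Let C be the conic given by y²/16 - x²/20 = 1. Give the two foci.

(0, -6) and (0, 6)

Center (0, 0). The positive term is the y-term, so the transverse axis is vertical; a² = 16, b² = 20.
c² = a² + b² = 16 + 20 = 36, so c = 6.
Foci lie on the vertical axis through the center: (h, k ± c).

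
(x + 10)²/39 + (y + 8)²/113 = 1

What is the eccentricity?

Center (-10, -8). The larger denominator 113 sits under the y-term, so the major axis is vertical; a² = 113, b² = 39.
c² = a² - b² = 74, so c = √74.
e = c/a = √74/√113 = √8362/113.

e = √8362/113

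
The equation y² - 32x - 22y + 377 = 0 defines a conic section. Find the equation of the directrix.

Only y is squared. Complete the square in y: (y - 11)² = 32(x - 8).
Vertex (8, 11); 4p = 32 so p = 8. Opens right.
Directrix is the vertical line x = h − p = 8 − (8) = 0.

x = 0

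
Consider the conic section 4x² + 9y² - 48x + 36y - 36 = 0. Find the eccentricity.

e = √5/3

4(x² - 12x) + 9(y² + 4y) = 36
Completing the square gives 4(x - 6)² + 9(y + 2)² = 36 + 144 + 36 = 216.
Divide through by 216 to get (x - 6)²/54 + (y + 2)²/24 = 1.
Ellipse, center (6, -2), major axis horizontal; a² = 54, b² = 24.
c² = a² - b² = 30, so c = √30.
e = c/a = √30/3√6 = √5/3.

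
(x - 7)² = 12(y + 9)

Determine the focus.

Vertex (7, -9); 4p = 12 so p = 3. Opens up.
Focus is p units from the vertex along the axis: (h, k + p).

(7, -6)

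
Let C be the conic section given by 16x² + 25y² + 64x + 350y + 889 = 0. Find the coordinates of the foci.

16(x² + 4x) + 25(y² + 14y) = -889
Complete the square: 16(x + 2)² + 25(y + 7)² = -889 + 64 + 1225 = 400
Divide through by 400 to get (x + 2)²/25 + (y + 7)²/16 = 1.
Ellipse, center (-2, -7), major axis horizontal; a² = 25, b² = 16.
c² = a² - b² = 25 - 16 = 9, so c = 3.
Foci lie on the horizontal axis through the center: (h ± c, k).

(-5, -7) and (1, -7)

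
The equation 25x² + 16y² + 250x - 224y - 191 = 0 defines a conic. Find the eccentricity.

Group: 25(x² + 10x) + 16(y² - 14y) = 191
Completing the square gives 25(x + 5)² + 16(y - 7)² = 191 + 625 + 784 = 1600.
Divide through by 1600 to get (x + 5)²/64 + (y - 7)²/100 = 1.
Ellipse, center (-5, 7), major axis vertical; a² = 100, b² = 64.
c² = a² - b² = 36, so c = 6.
e = c/a = 6/10 = 3/5.

e = 3/5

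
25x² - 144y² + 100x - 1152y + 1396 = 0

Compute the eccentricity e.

e = 13/5

Group the x- and y-terms: 25(x² + 4x) -144(y² + 8y) = -1396
Completing the square gives 25(x + 2)² -144(y + 4)² = -1396 + 100 - 2304 = -3600.
Divide by -3600: (y + 4)²/25 - (x + 2)²/144 = 1
Hyperbola, center (-2, -4), transverse axis vertical; a² = 25, b² = 144.
c² = a² + b² = 169, so c = 13.
e = c/a = 13/5.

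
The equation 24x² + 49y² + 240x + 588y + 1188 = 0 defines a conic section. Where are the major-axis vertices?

(-12, -6) and (2, -6)

Collect terms: 24(x² + 10x) + 49(y² + 12y) = -1188
Completing the square gives 24(x + 5)² + 49(y + 6)² = -1188 + 600 + 1764 = 1176.
Divide by 1176: (x + 5)²/49 + (y + 6)²/24 = 1
Ellipse, center (-5, -6), major axis horizontal; a² = 49, b² = 24.
a = 7. Vertices at (h ± a, k).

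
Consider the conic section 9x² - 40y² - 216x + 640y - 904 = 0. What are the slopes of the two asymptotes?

3√10/20 and -3√10/20

Collect terms: 9(x² - 24x) -40(y² - 16y) = 904
Complete the square in x and y: 9(x - 12)² -40(y - 8)² = 904 + 1296 - 2560 = -360
Divide by -360: (y - 8)²/9 - (x - 12)²/40 = 1
Hyperbola, center (12, 8), transverse axis vertical; a² = 9, b² = 40.
For a vertical hyperbola the asymptotes have slope ±a/b.
Here that is ±3/2√10 = ±3√10/20.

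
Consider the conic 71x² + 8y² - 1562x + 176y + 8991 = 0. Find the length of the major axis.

2√71

Group the x- and y-terms: 71(x² - 22x) + 8(y² + 22y) = -8991
71(x - 11)² + 8(y + 11)² = -8991 + 8591 + 968 = 568
Divide by 568: (x - 11)²/8 + (y + 11)²/71 = 1
Ellipse, center (11, -11), major axis vertical; a² = 71, b² = 8.
a² = 71 so a = √71; the major axis has length 2a = 2√71.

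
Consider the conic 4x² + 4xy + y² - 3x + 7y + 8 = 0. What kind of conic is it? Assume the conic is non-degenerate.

parabola

A = 4, B = 4, C = 1.
Discriminant B² − 4AC = 4² − 4·4·1 = 0.
B² − 4AC = 0 ⇒ parabola.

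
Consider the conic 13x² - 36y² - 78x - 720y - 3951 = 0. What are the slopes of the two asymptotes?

√13/6 and -√13/6

Collect terms: 13(x² - 6x) -36(y² + 20y) = 3951
Completing the square gives 13(x - 3)² -36(y + 10)² = 3951 + 117 - 3600 = 468.
Divide through by 468 to get (x - 3)²/36 - (y + 10)²/13 = 1.
Hyperbola, center (3, -10), transverse axis horizontal; a² = 36, b² = 13.
For a horizontal hyperbola the asymptotes have slope ±b/a.
Here that is ±√13/6.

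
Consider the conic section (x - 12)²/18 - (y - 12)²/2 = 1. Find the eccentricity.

Center (12, 12). The positive term is the x-term, so the transverse axis is horizontal; a² = 18, b² = 2.
c² = a² + b² = 20, so c = 2√5.
e = c/a = 2√5/3√2 = √10/3.

e = √10/3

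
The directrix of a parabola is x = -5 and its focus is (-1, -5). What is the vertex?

(-3, -5)

The vertex is the midpoint between the focus and the directrix along the axis of symmetry.
Axis is horizontal (directrix is vertical). Vertex x-coordinate = (-1 + (-5))/2 = -3; y-coordinate = -5.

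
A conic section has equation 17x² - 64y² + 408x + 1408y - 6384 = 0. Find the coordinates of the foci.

Group the x- and y-terms: 17(x² + 24x) -64(y² - 22y) = 6384
Complete the square in x and y: 17(x + 12)² -64(y - 11)² = 6384 + 2448 - 7744 = 1088
Dividing both sides by 1088: (x + 12)²/64 - (y - 11)²/17 = 1
Hyperbola, center (-12, 11), transverse axis horizontal; a² = 64, b² = 17.
c² = a² + b² = 64 + 17 = 81, so c = 9.
Foci lie on the horizontal axis through the center: (h ± c, k).

(-21, 11) and (-3, 11)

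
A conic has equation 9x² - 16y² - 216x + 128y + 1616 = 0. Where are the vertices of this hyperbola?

(12, -2) and (12, 10)

Collect terms: 9(x² - 24x) -16(y² - 8y) = -1616
Completing the square gives 9(x - 12)² -16(y - 4)² = -1616 + 1296 - 256 = -576.
Divide through by -576 to get (y - 4)²/36 - (x - 12)²/64 = 1.
Hyperbola, center (12, 4), transverse axis vertical; a² = 36, b² = 64.
a = 6. Vertices at (h, k ± a).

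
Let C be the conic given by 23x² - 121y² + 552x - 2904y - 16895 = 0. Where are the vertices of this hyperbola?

(-23, -12) and (-1, -12)

23(x² + 24x) -121(y² + 24y) = 16895
Completing the square gives 23(x + 12)² -121(y + 12)² = 16895 + 3312 - 17424 = 2783.
Divide by 2783: (x + 12)²/121 - (y + 12)²/23 = 1
Hyperbola, center (-12, -12), transverse axis horizontal; a² = 121, b² = 23.
a = 11. Vertices at (h ± a, k).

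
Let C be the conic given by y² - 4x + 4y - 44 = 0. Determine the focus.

(-11, -2)

Only y is squared. Complete the square in y: (y + 2)² = 4(x + 12).
Vertex (-12, -2); 4p = 4 so p = 1. Opens right.
Focus is p units from the vertex along the axis: (h + p, k).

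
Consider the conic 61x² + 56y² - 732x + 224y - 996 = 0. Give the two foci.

(6, -2 - √5) and (6, -2 + √5)

61(x² - 12x) + 56(y² + 4y) = 996
Complete the square: 61(x - 6)² + 56(y + 2)² = 996 + 2196 + 224 = 3416
Divide by 3416: (x - 6)²/56 + (y + 2)²/61 = 1
Ellipse, center (6, -2), major axis vertical; a² = 61, b² = 56.
c² = a² - b² = 61 - 56 = 5, so c = √5.
Foci lie on the vertical axis through the center: (h, k ± c).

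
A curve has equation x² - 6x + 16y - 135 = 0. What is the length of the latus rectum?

16

Only x is squared. Complete the square in x: (x - 3)² = -16(y - 9).
Vertex (3, 9); 4p = -16 so p = -4. Opens down.
Latus rectum length = |4p| = 16.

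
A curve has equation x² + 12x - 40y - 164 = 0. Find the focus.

Only x is squared. Complete the square in x: (x + 6)² = 40(y + 5).
Vertex (-6, -5); 4p = 40 so p = 10. Opens up.
Focus is p units from the vertex along the axis: (h, k + p).

(-6, 5)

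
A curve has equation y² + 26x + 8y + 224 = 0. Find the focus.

Only y is squared. Complete the square in y: (y + 4)² = -26(x + 8).
Vertex (-8, -4); 4p = -26 so p = -13/2. Opens left.
Focus is p units from the vertex along the axis: (h + p, k).

(-29/2, -4)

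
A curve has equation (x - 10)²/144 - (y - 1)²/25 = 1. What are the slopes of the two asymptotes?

5/12 and -5/12

Center (10, 1). The positive term is the x-term, so the transverse axis is horizontal; a² = 144, b² = 25.
For a horizontal hyperbola the asymptotes have slope ±b/a.
Here that is ±5/12.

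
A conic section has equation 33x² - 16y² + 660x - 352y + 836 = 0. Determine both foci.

(-17, -11) and (-3, -11)

Group: 33(x² + 20x) -16(y² + 22y) = -836
Complete the square in x and y: 33(x + 10)² -16(y + 11)² = -836 + 3300 - 1936 = 528
Divide through by 528 to get (x + 10)²/16 - (y + 11)²/33 = 1.
Hyperbola, center (-10, -11), transverse axis horizontal; a² = 16, b² = 33.
c² = a² + b² = 16 + 33 = 49, so c = 7.
Foci lie on the horizontal axis through the center: (h ± c, k).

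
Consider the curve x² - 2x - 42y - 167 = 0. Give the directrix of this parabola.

Only x is squared. Complete the square in x: (x - 1)² = 42(y + 4).
Vertex (1, -4); 4p = 42 so p = 21/2. Opens up.
Directrix is the horizontal line y = k − p = -4 − (21/2) = -29/2.

y = -29/2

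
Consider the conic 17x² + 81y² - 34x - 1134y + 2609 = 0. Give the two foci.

(-7, 7) and (9, 7)

17(x² - 2x) + 81(y² - 14y) = -2609
Complete the square in x and y: 17(x - 1)² + 81(y - 7)² = -2609 + 17 + 3969 = 1377
Divide by 1377: (x - 1)²/81 + (y - 7)²/17 = 1
Ellipse, center (1, 7), major axis horizontal; a² = 81, b² = 17.
c² = a² - b² = 81 - 17 = 64, so c = 8.
Foci lie on the horizontal axis through the center: (h ± c, k).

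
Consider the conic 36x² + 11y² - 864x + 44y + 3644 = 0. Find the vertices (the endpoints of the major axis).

Collect terms: 36(x² - 24x) + 11(y² + 4y) = -3644
36(x - 12)² + 11(y + 2)² = -3644 + 5184 + 44 = 1584
Dividing both sides by 1584: (x - 12)²/44 + (y + 2)²/144 = 1
Ellipse, center (12, -2), major axis vertical; a² = 144, b² = 44.
a = 12. Vertices at (h, k ± a).

(12, -14) and (12, 10)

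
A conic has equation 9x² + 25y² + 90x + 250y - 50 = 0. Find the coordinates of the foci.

(-13, -5) and (3, -5)

Collect terms: 9(x² + 10x) + 25(y² + 10y) = 50
Complete the square in x and y: 9(x + 5)² + 25(y + 5)² = 50 + 225 + 625 = 900
Divide by 900: (x + 5)²/100 + (y + 5)²/36 = 1
Ellipse, center (-5, -5), major axis horizontal; a² = 100, b² = 36.
c² = a² - b² = 100 - 36 = 64, so c = 8.
Foci lie on the horizontal axis through the center: (h ± c, k).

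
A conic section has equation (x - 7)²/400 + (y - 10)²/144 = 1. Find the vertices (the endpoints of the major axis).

Center (7, 10). The larger denominator 400 sits under the x-term, so the major axis is horizontal; a² = 400, b² = 144.
a = 20. Vertices at (h ± a, k).

(-13, 10) and (27, 10)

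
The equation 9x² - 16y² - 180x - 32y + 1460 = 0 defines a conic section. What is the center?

(10, -1)

Collect terms: 9(x² - 20x) -16(y² + 2y) = -1460
Complete the square in x and y: 9(x - 10)² -16(y + 1)² = -1460 + 900 - 16 = -576
Divide through by -576 to get (y + 1)²/36 - (x - 10)²/64 = 1.
Hyperbola with center (10, -1).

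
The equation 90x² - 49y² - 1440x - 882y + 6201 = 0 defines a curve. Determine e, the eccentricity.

Group the x- and y-terms: 90(x² - 16x) -49(y² + 18y) = -6201
Complete the square: 90(x - 8)² -49(y + 9)² = -6201 + 5760 - 3969 = -4410
Divide through by -4410 to get (y + 9)²/90 - (x - 8)²/49 = 1.
Hyperbola, center (8, -9), transverse axis vertical; a² = 90, b² = 49.
c² = a² + b² = 139, so c = √139.
e = c/a = √139/3√10 = √1390/30.

e = √1390/30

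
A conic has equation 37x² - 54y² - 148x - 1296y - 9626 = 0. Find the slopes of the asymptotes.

37(x² - 4x) -54(y² + 24y) = 9626
37(x - 2)² -54(y + 12)² = 9626 + 148 - 7776 = 1998
Divide through by 1998 to get (x - 2)²/54 - (y + 12)²/37 = 1.
Hyperbola, center (2, -12), transverse axis horizontal; a² = 54, b² = 37.
For a horizontal hyperbola the asymptotes have slope ±b/a.
Here that is ±√37/3√6 = ±√222/18.

√222/18 and -√222/18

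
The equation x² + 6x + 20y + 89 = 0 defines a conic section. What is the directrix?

y = 1

Only x is squared. Complete the square in x: (x + 3)² = -20(y + 4).
Vertex (-3, -4); 4p = -20 so p = -5. Opens down.
Directrix is the horizontal line y = k − p = -4 − (-5) = 1.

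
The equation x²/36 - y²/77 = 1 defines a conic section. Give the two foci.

Center (0, 0). The positive term is the x-term, so the transverse axis is horizontal; a² = 36, b² = 77.
c² = a² + b² = 36 + 77 = 113, so c = √113.
Foci lie on the horizontal axis through the center: (h ± c, k).

(0 - √113, 0) and (0 + √113, 0)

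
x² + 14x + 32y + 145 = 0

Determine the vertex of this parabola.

(-7, -3)

Only x is squared. Complete the square in x: (x + 7)² = -32(y + 3).
Vertex (-7, -3); 4p = -32 so p = -8. Opens down.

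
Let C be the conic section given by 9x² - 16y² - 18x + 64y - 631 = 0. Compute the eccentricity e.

e = 5/4

Group the x- and y-terms: 9(x² - 2x) -16(y² - 4y) = 631
Complete the square: 9(x - 1)² -16(y - 2)² = 631 + 9 - 64 = 576
Divide through by 576 to get (x - 1)²/64 - (y - 2)²/36 = 1.
Hyperbola, center (1, 2), transverse axis horizontal; a² = 64, b² = 36.
c² = a² + b² = 100, so c = 10.
e = c/a = 10/8 = 5/4.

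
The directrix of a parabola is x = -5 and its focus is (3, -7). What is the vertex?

The vertex is the midpoint between the focus and the directrix along the axis of symmetry.
Axis is horizontal (directrix is vertical). Vertex x-coordinate = (3 + (-5))/2 = -1; y-coordinate = -7.

(-1, -7)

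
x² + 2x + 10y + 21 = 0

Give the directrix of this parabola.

Only x is squared. Complete the square in x: (x + 1)² = -10(y + 2).
Vertex (-1, -2); 4p = -10 so p = -5/2. Opens down.
Directrix is the horizontal line y = k − p = -2 − (-5/2) = 1/2.

y = 1/2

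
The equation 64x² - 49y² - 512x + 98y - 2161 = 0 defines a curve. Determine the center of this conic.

Group: 64(x² - 8x) -49(y² - 2y) = 2161
Completing the square gives 64(x - 4)² -49(y - 1)² = 2161 + 1024 - 49 = 3136.
Divide through by 3136 to get (x - 4)²/49 - (y - 1)²/64 = 1.
Hyperbola with center (4, 1).

(4, 1)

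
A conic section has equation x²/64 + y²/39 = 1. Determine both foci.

(-5, 0) and (5, 0)

Center (0, 0). The larger denominator 64 sits under the x-term, so the major axis is horizontal; a² = 64, b² = 39.
c² = a² - b² = 64 - 39 = 25, so c = 5.
Foci lie on the horizontal axis through the center: (h ± c, k).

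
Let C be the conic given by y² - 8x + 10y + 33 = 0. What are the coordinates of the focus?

Only y is squared. Complete the square in y: (y + 5)² = 8(x - 1).
Vertex (1, -5); 4p = 8 so p = 2. Opens right.
Focus is p units from the vertex along the axis: (h + p, k).

(3, -5)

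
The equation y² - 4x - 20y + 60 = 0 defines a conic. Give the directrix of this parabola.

Only y is squared. Complete the square in y: (y - 10)² = 4(x + 10).
Vertex (-10, 10); 4p = 4 so p = 1. Opens right.
Directrix is the vertical line x = h − p = -10 − (1) = -11.

x = -11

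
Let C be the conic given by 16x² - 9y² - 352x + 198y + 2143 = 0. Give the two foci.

(11, -4) and (11, 26)

Group the x- and y-terms: 16(x² - 22x) -9(y² - 22y) = -2143
Complete the square in x and y: 16(x - 11)² -9(y - 11)² = -2143 + 1936 - 1089 = -1296
Dividing both sides by -1296: (y - 11)²/144 - (x - 11)²/81 = 1
Hyperbola, center (11, 11), transverse axis vertical; a² = 144, b² = 81.
c² = a² + b² = 144 + 81 = 225, so c = 15.
Foci lie on the vertical axis through the center: (h, k ± c).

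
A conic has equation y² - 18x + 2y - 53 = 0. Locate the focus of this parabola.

Only y is squared. Complete the square in y: (y + 1)² = 18(x + 3).
Vertex (-3, -1); 4p = 18 so p = 9/2. Opens right.
Focus is p units from the vertex along the axis: (h + p, k).

(3/2, -1)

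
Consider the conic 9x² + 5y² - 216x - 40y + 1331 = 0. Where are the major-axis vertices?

(12, 1) and (12, 7)

Collect terms: 9(x² - 24x) + 5(y² - 8y) = -1331
Complete the square: 9(x - 12)² + 5(y - 4)² = -1331 + 1296 + 80 = 45
Divide through by 45 to get (x - 12)²/5 + (y - 4)²/9 = 1.
Ellipse, center (12, 4), major axis vertical; a² = 9, b² = 5.
a = 3. Vertices at (h, k ± a).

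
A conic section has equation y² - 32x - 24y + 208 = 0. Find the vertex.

(2, 12)

Only y is squared. Complete the square in y: (y - 12)² = 32(x - 2).
Vertex (2, 12); 4p = 32 so p = 8. Opens right.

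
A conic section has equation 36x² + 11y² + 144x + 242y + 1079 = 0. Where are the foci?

Group the x- and y-terms: 36(x² + 4x) + 11(y² + 22y) = -1079
Complete the square: 36(x + 2)² + 11(y + 11)² = -1079 + 144 + 1331 = 396
Divide through by 396 to get (x + 2)²/11 + (y + 11)²/36 = 1.
Ellipse, center (-2, -11), major axis vertical; a² = 36, b² = 11.
c² = a² - b² = 36 - 11 = 25, so c = 5.
Foci lie on the vertical axis through the center: (h, k ± c).

(-2, -16) and (-2, -6)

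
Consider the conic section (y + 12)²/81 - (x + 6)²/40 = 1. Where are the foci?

(-6, -23) and (-6, -1)

Center (-6, -12). The positive term is the y-term, so the transverse axis is vertical; a² = 81, b² = 40.
c² = a² + b² = 81 + 40 = 121, so c = 11.
Foci lie on the vertical axis through the center: (h, k ± c).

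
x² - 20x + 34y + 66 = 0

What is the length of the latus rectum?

34

Only x is squared. Complete the square in x: (x - 10)² = -34(y - 1).
Vertex (10, 1); 4p = -34 so p = -17/2. Opens down.
Latus rectum length = |4p| = 34.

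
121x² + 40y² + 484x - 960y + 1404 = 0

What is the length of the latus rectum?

Collect terms: 121(x² + 4x) + 40(y² - 24y) = -1404
Complete the square in x and y: 121(x + 2)² + 40(y - 12)² = -1404 + 484 + 5760 = 4840
Divide by 4840: (x + 2)²/40 + (y - 12)²/121 = 1
Ellipse, center (-2, 12), major axis vertical; a² = 121, b² = 40.
Latus rectum length = 2b²/a = 2·40/11 = 80/11.

80/11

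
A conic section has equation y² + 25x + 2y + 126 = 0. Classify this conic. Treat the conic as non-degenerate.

parabola

No xy term. Coefficients of x² and y² are A = 0, C = 1.
Exactly one squared variable ⇒ parabola.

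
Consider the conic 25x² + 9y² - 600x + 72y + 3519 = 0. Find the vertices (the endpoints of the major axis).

(12, -9) and (12, 1)

Rearranging, 25(x² - 24x) + 9(y² + 8y) = -3519.
Complete the square: 25(x - 12)² + 9(y + 4)² = -3519 + 3600 + 144 = 225
Divide through by 225 to get (x - 12)²/9 + (y + 4)²/25 = 1.
Ellipse, center (12, -4), major axis vertical; a² = 25, b² = 9.
a = 5. Vertices at (h, k ± a).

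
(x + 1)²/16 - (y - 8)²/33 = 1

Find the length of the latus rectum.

33/2

Center (-1, 8). The positive term is the x-term, so the transverse axis is horizontal; a² = 16, b² = 33.
Latus rectum length = 2b²/a = 2·33/4 = 33/2.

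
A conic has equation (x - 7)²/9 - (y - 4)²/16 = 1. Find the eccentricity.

Center (7, 4). The positive term is the x-term, so the transverse axis is horizontal; a² = 9, b² = 16.
c² = a² + b² = 25, so c = 5.
e = c/a = 5/3.

e = 5/3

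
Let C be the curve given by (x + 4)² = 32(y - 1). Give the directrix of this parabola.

Vertex (-4, 1); 4p = 32 so p = 8. Opens up.
Directrix is the horizontal line y = k − p = 1 − (8) = -7.

y = -7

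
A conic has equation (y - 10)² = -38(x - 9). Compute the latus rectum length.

Vertex (9, 10); 4p = -38 so p = -19/2. Opens left.
Latus rectum length = |4p| = 38.

38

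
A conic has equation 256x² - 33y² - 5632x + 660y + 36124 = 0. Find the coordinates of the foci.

(11, -7) and (11, 27)

Group: 256(x² - 22x) -33(y² - 20y) = -36124
Complete the square: 256(x - 11)² -33(y - 10)² = -36124 + 30976 - 3300 = -8448
Divide through by -8448 to get (y - 10)²/256 - (x - 11)²/33 = 1.
Hyperbola, center (11, 10), transverse axis vertical; a² = 256, b² = 33.
c² = a² + b² = 256 + 33 = 289, so c = 17.
Foci lie on the vertical axis through the center: (h, k ± c).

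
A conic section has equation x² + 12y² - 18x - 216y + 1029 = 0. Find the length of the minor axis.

Collect terms: (x² - 18x) + 12(y² - 18y) = -1029
Complete the square in x and y: (x - 9)² + 12(y - 9)² = -1029 + 81 + 972 = 24
Divide through by 24 to get (x - 9)²/24 + (y - 9)²/2 = 1.
Ellipse, center (9, 9), major axis horizontal; a² = 24, b² = 2.
b² = 2 so b = √2; the minor axis has length 2b = 2√2.

2√2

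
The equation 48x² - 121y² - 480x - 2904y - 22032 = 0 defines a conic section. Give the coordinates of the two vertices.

(-6, -12) and (16, -12)

Group the x- and y-terms: 48(x² - 10x) -121(y² + 24y) = 22032
Complete the square in x and y: 48(x - 5)² -121(y + 12)² = 22032 + 1200 - 17424 = 5808
Dividing both sides by 5808: (x - 5)²/121 - (y + 12)²/48 = 1
Hyperbola, center (5, -12), transverse axis horizontal; a² = 121, b² = 48.
a = 11. Vertices at (h ± a, k).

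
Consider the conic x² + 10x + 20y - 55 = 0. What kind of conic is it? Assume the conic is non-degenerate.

parabola

No xy term. Coefficients of x² and y² are A = 1, C = 0.
Exactly one squared variable ⇒ parabola.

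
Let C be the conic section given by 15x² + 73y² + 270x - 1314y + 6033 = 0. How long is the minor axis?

Group: 15(x² + 18x) + 73(y² - 18y) = -6033
Completing the square gives 15(x + 9)² + 73(y - 9)² = -6033 + 1215 + 5913 = 1095.
Dividing both sides by 1095: (x + 9)²/73 + (y - 9)²/15 = 1
Ellipse, center (-9, 9), major axis horizontal; a² = 73, b² = 15.
b² = 15 so b = √15; the minor axis has length 2b = 2√15.

2√15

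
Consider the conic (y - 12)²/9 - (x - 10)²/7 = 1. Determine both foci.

(10, 8) and (10, 16)

Center (10, 12). The positive term is the y-term, so the transverse axis is vertical; a² = 9, b² = 7.
c² = a² + b² = 9 + 7 = 16, so c = 4.
Foci lie on the vertical axis through the center: (h, k ± c).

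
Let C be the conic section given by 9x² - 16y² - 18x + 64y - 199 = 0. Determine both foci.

Collect terms: 9(x² - 2x) -16(y² - 4y) = 199
9(x - 1)² -16(y - 2)² = 199 + 9 - 64 = 144
Divide by 144: (x - 1)²/16 - (y - 2)²/9 = 1
Hyperbola, center (1, 2), transverse axis horizontal; a² = 16, b² = 9.
c² = a² + b² = 16 + 9 = 25, so c = 5.
Foci lie on the horizontal axis through the center: (h ± c, k).

(-4, 2) and (6, 2)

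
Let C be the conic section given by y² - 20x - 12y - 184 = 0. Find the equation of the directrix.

Only y is squared. Complete the square in y: (y - 6)² = 20(x + 11).
Vertex (-11, 6); 4p = 20 so p = 5. Opens right.
Directrix is the vertical line x = h − p = -11 − (5) = -16.

x = -16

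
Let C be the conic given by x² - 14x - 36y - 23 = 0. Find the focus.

(7, 7)

Only x is squared. Complete the square in x: (x - 7)² = 36(y + 2).
Vertex (7, -2); 4p = 36 so p = 9. Opens up.
Focus is p units from the vertex along the axis: (h, k + p).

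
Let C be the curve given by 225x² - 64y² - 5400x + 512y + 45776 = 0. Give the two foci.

(12, -13) and (12, 21)

Rearranging, 225(x² - 24x) -64(y² - 8y) = -45776.
Completing the square gives 225(x - 12)² -64(y - 4)² = -45776 + 32400 - 1024 = -14400.
Divide by -14400: (y - 4)²/225 - (x - 12)²/64 = 1
Hyperbola, center (12, 4), transverse axis vertical; a² = 225, b² = 64.
c² = a² + b² = 225 + 64 = 289, so c = 17.
Foci lie on the vertical axis through the center: (h, k ± c).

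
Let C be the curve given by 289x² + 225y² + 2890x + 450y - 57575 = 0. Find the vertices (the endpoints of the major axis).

Rearranging, 289(x² + 10x) + 225(y² + 2y) = 57575.
Complete the square: 289(x + 5)² + 225(y + 1)² = 57575 + 7225 + 225 = 65025
Divide by 65025: (x + 5)²/225 + (y + 1)²/289 = 1
Ellipse, center (-5, -1), major axis vertical; a² = 289, b² = 225.
a = 17. Vertices at (h, k ± a).

(-5, -18) and (-5, 16)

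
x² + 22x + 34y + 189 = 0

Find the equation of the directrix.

Only x is squared. Complete the square in x: (x + 11)² = -34(y + 2).
Vertex (-11, -2); 4p = -34 so p = -17/2. Opens down.
Directrix is the horizontal line y = k − p = -2 − (-17/2) = 13/2.

y = 13/2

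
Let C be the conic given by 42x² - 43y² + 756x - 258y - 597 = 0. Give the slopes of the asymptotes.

√1806/43 and -√1806/43

Group the x- and y-terms: 42(x² + 18x) -43(y² + 6y) = 597
Complete the square: 42(x + 9)² -43(y + 3)² = 597 + 3402 - 387 = 3612
Dividing both sides by 3612: (x + 9)²/86 - (y + 3)²/84 = 1
Hyperbola, center (-9, -3), transverse axis horizontal; a² = 86, b² = 84.
For a horizontal hyperbola the asymptotes have slope ±b/a.
Here that is ±2√21/√86 = ±√1806/43.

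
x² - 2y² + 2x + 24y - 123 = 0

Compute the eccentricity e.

e = √6/2

Rearranging, (x² + 2x) -2(y² - 12y) = 123.
Complete the square in x and y: (x + 1)² -2(y - 6)² = 123 + 1 - 72 = 52
Divide through by 52 to get (x + 1)²/52 - (y - 6)²/26 = 1.
Hyperbola, center (-1, 6), transverse axis horizontal; a² = 52, b² = 26.
c² = a² + b² = 78, so c = √78.
e = c/a = √78/2√13 = √6/2.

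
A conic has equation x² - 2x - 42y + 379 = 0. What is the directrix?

y = -3/2

Only x is squared. Complete the square in x: (x - 1)² = 42(y - 9).
Vertex (1, 9); 4p = 42 so p = 21/2. Opens up.
Directrix is the horizontal line y = k − p = 9 − (21/2) = -3/2.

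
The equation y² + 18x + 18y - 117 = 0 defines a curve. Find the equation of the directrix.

x = 31/2

Only y is squared. Complete the square in y: (y + 9)² = -18(x - 11).
Vertex (11, -9); 4p = -18 so p = -9/2. Opens left.
Directrix is the vertical line x = h − p = 11 − (-9/2) = 31/2.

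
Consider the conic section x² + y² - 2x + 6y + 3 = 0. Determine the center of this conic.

(1, -3)

Group: (x² - 2x) + (y² + 6y) = -3
Complete the square in x and y: (x - 1)² + (y + 3)² = -3 + 1 + 9 = 7
So (x - 1)² + (y + 3)² = 7.
Circle centered at (1, -3) with r² = 7.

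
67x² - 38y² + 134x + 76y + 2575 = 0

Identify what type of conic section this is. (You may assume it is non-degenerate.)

No xy term. Coefficients of x² and y² are A = 67, C = -38.
A and C have opposite signs ⇒ hyperbola.

hyperbola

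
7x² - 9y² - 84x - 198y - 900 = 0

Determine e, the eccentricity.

Group the x- and y-terms: 7(x² - 12x) -9(y² + 22y) = 900
Complete the square in x and y: 7(x - 6)² -9(y + 11)² = 900 + 252 - 1089 = 63
Divide through by 63 to get (x - 6)²/9 - (y + 11)²/7 = 1.
Hyperbola, center (6, -11), transverse axis horizontal; a² = 9, b² = 7.
c² = a² + b² = 16, so c = 4.
e = c/a = 4/3.

e = 4/3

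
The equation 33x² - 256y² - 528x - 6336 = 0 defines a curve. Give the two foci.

Rearranging, 33(x² - 16x) -256y² = 6336.
Completing the square gives 33(x - 8)² -256y² = 6336 + 2112 + 0 = 8448.
Divide through by 8448 to get (x - 8)²/256 - y²/33 = 1.
Hyperbola, center (8, 0), transverse axis horizontal; a² = 256, b² = 33.
c² = a² + b² = 256 + 33 = 289, so c = 17.
Foci lie on the horizontal axis through the center: (h ± c, k).

(-9, 0) and (25, 0)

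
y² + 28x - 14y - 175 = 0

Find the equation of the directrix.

Only y is squared. Complete the square in y: (y - 7)² = -28(x - 8).
Vertex (8, 7); 4p = -28 so p = -7. Opens left.
Directrix is the vertical line x = h − p = 8 − (-7) = 15.

x = 15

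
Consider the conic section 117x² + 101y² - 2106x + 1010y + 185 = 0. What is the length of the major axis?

6√13

Rearranging, 117(x² - 18x) + 101(y² + 10y) = -185.
Completing the square gives 117(x - 9)² + 101(y + 5)² = -185 + 9477 + 2525 = 11817.
Divide by 11817: (x - 9)²/101 + (y + 5)²/117 = 1
Ellipse, center (9, -5), major axis vertical; a² = 117, b² = 101.
a² = 117 so a = 3√13; the major axis has length 2a = 6√13.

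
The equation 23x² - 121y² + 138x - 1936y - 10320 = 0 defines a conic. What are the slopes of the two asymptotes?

Group: 23(x² + 6x) -121(y² + 16y) = 10320
23(x + 3)² -121(y + 8)² = 10320 + 207 - 7744 = 2783
Divide by 2783: (x + 3)²/121 - (y + 8)²/23 = 1
Hyperbola, center (-3, -8), transverse axis horizontal; a² = 121, b² = 23.
For a horizontal hyperbola the asymptotes have slope ±b/a.
Here that is ±√23/11.

√23/11 and -√23/11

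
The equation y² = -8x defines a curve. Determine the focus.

(-2, 0)

Vertex (0, 0); 4p = -8 so p = -2. Opens left.
Focus is p units from the vertex along the axis: (h + p, k).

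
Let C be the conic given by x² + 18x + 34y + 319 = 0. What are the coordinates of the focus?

(-9, -31/2)

Only x is squared. Complete the square in x: (x + 9)² = -34(y + 7).
Vertex (-9, -7); 4p = -34 so p = -17/2. Opens down.
Focus is p units from the vertex along the axis: (h, k + p).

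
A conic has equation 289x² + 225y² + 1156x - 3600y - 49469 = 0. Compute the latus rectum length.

289(x² + 4x) + 225(y² - 16y) = 49469
Completing the square gives 289(x + 2)² + 225(y - 8)² = 49469 + 1156 + 14400 = 65025.
Divide by 65025: (x + 2)²/225 + (y - 8)²/289 = 1
Ellipse, center (-2, 8), major axis vertical; a² = 289, b² = 225.
Latus rectum length = 2b²/a = 2·225/17 = 450/17.

450/17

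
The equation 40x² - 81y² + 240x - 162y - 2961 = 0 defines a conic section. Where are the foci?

40(x² + 6x) -81(y² + 2y) = 2961
Completing the square gives 40(x + 3)² -81(y + 1)² = 2961 + 360 - 81 = 3240.
Divide through by 3240 to get (x + 3)²/81 - (y + 1)²/40 = 1.
Hyperbola, center (-3, -1), transverse axis horizontal; a² = 81, b² = 40.
c² = a² + b² = 81 + 40 = 121, so c = 11.
Foci lie on the horizontal axis through the center: (h ± c, k).

(-14, -1) and (8, -1)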